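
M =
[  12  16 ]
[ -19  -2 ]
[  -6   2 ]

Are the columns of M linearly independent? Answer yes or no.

yes

Row reduce M to echelon form.
R2 ← R2 + (19/12)·R1: [0, 70/3]
R3 ← R3 + (1/2)·R1: [0, 10]
R3 ← R3 − (3/7)·R2: [0, 0]
2 pivots among 2 columns.
Every column is a pivot column, so the columns are linearly independent.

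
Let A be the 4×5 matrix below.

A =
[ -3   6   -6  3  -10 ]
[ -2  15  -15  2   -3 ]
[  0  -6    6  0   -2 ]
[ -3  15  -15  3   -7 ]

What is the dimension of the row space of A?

Row reduce to echelon form.
R2 ← R2 − (2/3)·R1: [0, 11, -11, 0, 11/3]
R4 ← R4 − R1: [0, 9, -9, 0, 3]
R3 ← R3 + (6/11)·R2: [0, 0, 0, 0, 0]
R4 ← R4 − (9/11)·R2: [0, 0, 0, 0, 0]
Echelon form has 2 nonzero rows, so rank(A) = 2.
The row space has dimension equal to the rank: 2.

2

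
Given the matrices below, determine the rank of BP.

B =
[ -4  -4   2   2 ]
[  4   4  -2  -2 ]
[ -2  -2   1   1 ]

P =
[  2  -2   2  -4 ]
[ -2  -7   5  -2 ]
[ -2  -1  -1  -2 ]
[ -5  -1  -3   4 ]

First compute BP:
[[-14,  32, -36,  28],
 [ 14, -32,  36, -28],
 [ -7,  16, -18,  14]]
Now row reduce the product.
R2 ← R2 + R1: [0, 0, 0, 0]
R3 ← R3 − (1/2)·R1: [0, 0, 0, 0]
1 nonzero row, so rank(BP) = 1.

1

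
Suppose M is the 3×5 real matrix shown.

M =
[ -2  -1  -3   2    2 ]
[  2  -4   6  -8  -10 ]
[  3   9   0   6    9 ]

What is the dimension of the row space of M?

2

Row reduce to echelon form.
R2 ← R2 + R1: [0, -5, 3, -6, -8]
R3 ← R3 + (3/2)·R1: [0, 15/2, -9/2, 9, 12]
R3 ← R3 + (3/2)·R2: [0, 0, 0, 0, 0]
Echelon form has 2 nonzero rows, so rank(M) = 2.
The row space has dimension equal to the rank: 2.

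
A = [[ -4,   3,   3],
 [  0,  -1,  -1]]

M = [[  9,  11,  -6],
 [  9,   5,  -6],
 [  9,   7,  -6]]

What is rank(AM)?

First compute AM:
[[ 18,  -8, -12],
 [-18, -12,  12]]
Now row reduce the product.
R2 ← R2 + R1: [0, -20, 0]
2 nonzero rows, so rank(AM) = 2.

2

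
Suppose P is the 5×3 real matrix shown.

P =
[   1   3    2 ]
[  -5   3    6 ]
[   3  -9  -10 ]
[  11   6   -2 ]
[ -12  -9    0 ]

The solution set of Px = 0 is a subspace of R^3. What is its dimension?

1

Row reduce to echelon form.
R2 ← R2 + (5)·R1: [0, 18, 16]
R3 ← R3 − (3)·R1: [0, -18, -16]
R4 ← R4 − (11)·R1: [0, -27, -24]
R5 ← R5 + (12)·R1: [0, 27, 24]
R3 ← R3 + R2: [0, 0, 0]
R4 ← R4 + (3/2)·R2: [0, 0, 0]
R5 ← R5 − (3/2)·R2: [0, 0, 0]
2 nonzero rows, so rank(P) = 2.
P has 3 columns; by rank–nullity, nullity = 3 − 2 = 1.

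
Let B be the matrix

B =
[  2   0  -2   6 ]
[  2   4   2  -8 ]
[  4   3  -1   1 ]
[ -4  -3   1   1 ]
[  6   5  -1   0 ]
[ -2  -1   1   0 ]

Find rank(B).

Row reduce to echelon form.
R2 ← R2 − R1: [0, 4, 4, -14]
R3 ← R3 − (2)·R1: [0, 3, 3, -11]
R4 ← R4 + (2)·R1: [0, -3, -3, 13]
R5 ← R5 − (3)·R1: [0, 5, 5, -18]
R6 ← R6 + R1: [0, -1, -1, 6]
R3 ← R3 − (3/4)·R2: [0, 0, 0, -1/2]
R4 ← R4 + (3/4)·R2: [0, 0, 0, 5/2]
R5 ← R5 − (5/4)·R2: [0, 0, 0, -1/2]
R6 ← R6 + (1/4)·R2: [0, 0, 0, 5/2]
R4 ← R4 + (5)·R3: [0, 0, 0, 0]
R5 ← R5 − R3: [0, 0, 0, 0]
R6 ← R6 + (5)·R3: [0, 0, 0, 0]
Echelon form has 3 nonzero rows, so rank(B) = 3.

3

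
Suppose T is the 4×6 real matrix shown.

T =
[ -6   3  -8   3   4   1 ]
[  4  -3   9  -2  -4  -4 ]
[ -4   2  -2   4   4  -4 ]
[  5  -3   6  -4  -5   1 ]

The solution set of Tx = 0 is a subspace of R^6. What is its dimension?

3

Row reduce to echelon form.
R2 ← R2 + (2/3)·R1: [0, -1, 11/3, 0, -4/3, -10/3]
R3 ← R3 − (2/3)·R1: [0, 0, 10/3, 2, 4/3, -14/3]
R4 ← R4 + (5/6)·R1: [0, -1/2, -2/3, -3/2, -5/3, 11/6]
R4 ← R4 − (1/2)·R2: [0, 0, -5/2, -3/2, -1, 7/2]
R4 ← R4 + (3/4)·R3: [0, 0, 0, 0, 0, 0]
3 nonzero rows, so rank(T) = 3.
T has 6 columns; by rank–nullity, nullity = 6 − 3 = 3.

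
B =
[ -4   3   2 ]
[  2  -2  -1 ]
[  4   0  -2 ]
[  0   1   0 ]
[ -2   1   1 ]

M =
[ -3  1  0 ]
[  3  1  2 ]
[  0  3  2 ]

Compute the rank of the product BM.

2

First compute BM:
[[ 21,   5,  10],
 [-12,  -3,  -6],
 [-12,  -2,  -4],
 [  3,   1,   2],
 [  9,   2,   4]]
Now row reduce the product.
R2 ← R2 + (4/7)·R1: [0, -1/7, -2/7]
R3 ← R3 + (4/7)·R1: [0, 6/7, 12/7]
R4 ← R4 − (1/7)·R1: [0, 2/7, 4/7]
R5 ← R5 − (3/7)·R1: [0, -1/7, -2/7]
R3 ← R3 + (6)·R2: [0, 0, 0]
R4 ← R4 + (2)·R2: [0, 0, 0]
R5 ← R5 − R2: [0, 0, 0]
2 nonzero rows, so rank(BM) = 2.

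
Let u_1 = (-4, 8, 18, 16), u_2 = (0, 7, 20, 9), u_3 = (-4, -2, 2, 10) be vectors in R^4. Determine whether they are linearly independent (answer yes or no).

yes

Form the matrix with these vectors as rows and row reduce.
R3 ← R3 − R1: [0, -10, -16, -6]
R3 ← R3 + (10/7)·R2: [0, 0, 88/7, 48/7]
3 nonzero rows, so the 3 vectors span a space of dimension 3.
Since 3 = 3, the vectors are linearly independent.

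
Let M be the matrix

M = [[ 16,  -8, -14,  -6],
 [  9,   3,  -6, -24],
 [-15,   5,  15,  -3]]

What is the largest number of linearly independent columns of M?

3

Row reduce to echelon form.
R2 ← R2 − (9/16)·R1: [0, 15/2, 15/8, -165/8]
R3 ← R3 + (15/16)·R1: [0, -5/2, 15/8, -69/8]
R3 ← R3 + (1/3)·R2: [0, 0, 5/2, -31/2]
Echelon form has 3 nonzero rows, so rank(M) = 3.
The rank gives the maximum number of linearly independent columns: 3.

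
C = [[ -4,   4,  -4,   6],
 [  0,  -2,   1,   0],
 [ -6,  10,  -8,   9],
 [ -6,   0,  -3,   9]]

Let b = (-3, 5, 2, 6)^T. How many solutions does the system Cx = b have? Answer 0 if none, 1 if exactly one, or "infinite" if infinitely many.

0

Row reduce the augmented matrix [C | b].
R3 ← R3 − (3/2)·R1: [0, 4, -2, 0, 13/2]
R4 ← R4 − (3/2)·R1: [0, -6, 3, 0, 21/2]
R3 ← R3 + (2)·R2: [0, 0, 0, 0, 33/2]
R4 ← R4 − (3)·R2: [0, 0, 0, 0, -9/2]
R4 ← R4 + (3/11)·R3: [0, 0, 0, 0, 0]
The echelon form has 3 nonzero rows; the last pivot sits in the augmented column, so rank(C) = 2 but rank([C|b]) = 3.
Since the ranks differ, the system is inconsistent.
It has no solutions.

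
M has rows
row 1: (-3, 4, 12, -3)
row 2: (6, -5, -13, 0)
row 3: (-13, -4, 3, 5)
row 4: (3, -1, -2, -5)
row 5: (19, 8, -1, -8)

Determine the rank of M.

4

Row reduce to echelon form.
R2 ← R2 + (2)·R1: [0, 3, 11, -6]
R3 ← R3 − (13/3)·R1: [0, -64/3, -49, 18]
R4 ← R4 + R1: [0, 3, 10, -8]
R5 ← R5 + (19/3)·R1: [0, 100/3, 75, -27]
R3 ← R3 + (64/9)·R2: [0, 0, 263/9, -74/3]
R4 ← R4 − R2: [0, 0, -1, -2]
R5 ← R5 − (100/9)·R2: [0, 0, -425/9, 119/3]
R4 ← R4 + (9/263)·R3: [0, 0, 0, -748/263]
R5 ← R5 + (425/263)·R3: [0, 0, 0, -51/263]
R5 ← R5 − (3/44)·R4: [0, 0, 0, 0]
Echelon form has 4 nonzero rows, so rank(M) = 4.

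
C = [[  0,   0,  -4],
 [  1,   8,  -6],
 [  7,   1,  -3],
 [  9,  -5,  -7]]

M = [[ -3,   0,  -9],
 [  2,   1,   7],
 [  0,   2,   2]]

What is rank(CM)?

2

First compute CM:
[[  0,  -8,  -8],
 [ 13,  -4,  35],
 [-19,  -5, -62],
 [-37, -19, -130]]
Now row reduce the product.
Swap R1 ↔ R2
R3 ← R3 + (19/13)·R1: [0, -141/13, -141/13]
R4 ← R4 + (37/13)·R1: [0, -395/13, -395/13]
R3 ← R3 − (141/104)·R2: [0, 0, 0]
R4 ← R4 − (395/104)·R2: [0, 0, 0]
2 nonzero rows, so rank(CM) = 2.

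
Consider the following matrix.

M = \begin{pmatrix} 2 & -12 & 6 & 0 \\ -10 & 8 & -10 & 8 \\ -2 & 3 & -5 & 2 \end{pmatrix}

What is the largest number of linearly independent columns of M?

Row reduce to echelon form.
R2 ← R2 + (5)·R1: [0, -52, 20, 8]
R3 ← R3 + R1: [0, -9, 1, 2]
R3 ← R3 − (9/52)·R2: [0, 0, -32/13, 8/13]
Echelon form has 3 nonzero rows, so rank(M) = 3.
The rank gives the maximum number of linearly independent columns: 3.

3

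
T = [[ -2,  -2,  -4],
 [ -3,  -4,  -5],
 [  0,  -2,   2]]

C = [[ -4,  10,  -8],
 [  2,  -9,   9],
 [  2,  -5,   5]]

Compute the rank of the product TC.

2

First compute TC:
[[ -4,  18, -22],
 [ -6,  31, -37],
 [  0,   8,  -8]]
Now row reduce the product.
R2 ← R2 − (3/2)·R1: [0, 4, -4]
R3 ← R3 − (2)·R2: [0, 0, 0]
2 nonzero rows, so rank(TC) = 2.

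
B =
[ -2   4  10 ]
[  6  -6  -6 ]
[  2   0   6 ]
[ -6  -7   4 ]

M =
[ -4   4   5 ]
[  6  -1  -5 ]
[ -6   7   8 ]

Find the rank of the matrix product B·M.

First compute BM:
[[-28,  58,  50],
 [-24, -12,  12],
 [-44,  50,  58],
 [-42,  11,  37]]
Now row reduce the product.
R2 ← R2 − (6/7)·R1: [0, -432/7, -216/7]
R3 ← R3 − (11/7)·R1: [0, -288/7, -144/7]
R4 ← R4 − (3/2)·R1: [0, -76, -38]
R3 ← R3 − (2/3)·R2: [0, 0, 0]
R4 ← R4 − (133/108)·R2: [0, 0, 0]
2 nonzero rows, so rank(BM) = 2.

2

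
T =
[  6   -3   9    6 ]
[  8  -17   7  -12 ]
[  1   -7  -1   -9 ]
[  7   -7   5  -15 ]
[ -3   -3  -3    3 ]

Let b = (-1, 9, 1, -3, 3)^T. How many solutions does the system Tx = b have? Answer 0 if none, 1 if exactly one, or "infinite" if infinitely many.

Row reduce the augmented matrix [T | b].
R2 ← R2 − (4/3)·R1: [0, -13, -5, -20, 31/3]
R3 ← R3 − (1/6)·R1: [0, -13/2, -5/2, -10, 7/6]
R4 ← R4 − (7/6)·R1: [0, -7/2, -11/2, -22, -11/6]
R5 ← R5 + (1/2)·R1: [0, -9/2, 3/2, 6, 5/2]
R3 ← R3 − (1/2)·R2: [0, 0, 0, 0, -4]
R4 ← R4 − (7/26)·R2: [0, 0, -54/13, -216/13, -60/13]
R5 ← R5 − (9/26)·R2: [0, 0, 42/13, 168/13, -14/13]
Swap R3 ↔ R4
R5 ← R5 + (7/9)·R3: [0, 0, 0, 0, -14/3]
R5 ← R5 − (7/6)·R4: [0, 0, 0, 0, 0]
The echelon form has 4 nonzero rows; the last pivot sits in the augmented column, so rank(T) = 3 but rank([T|b]) = 4.
Since the ranks differ, the system is inconsistent.
It has no solutions.

0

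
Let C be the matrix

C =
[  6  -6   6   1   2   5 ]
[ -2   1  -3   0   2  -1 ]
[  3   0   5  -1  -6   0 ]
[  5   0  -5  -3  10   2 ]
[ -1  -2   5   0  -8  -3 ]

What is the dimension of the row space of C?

Row reduce to echelon form.
R2 ← R2 + (1/3)·R1: [0, -1, -1, 1/3, 8/3, 2/3]
R3 ← R3 − (1/2)·R1: [0, 3, 2, -3/2, -7, -5/2]
R4 ← R4 − (5/6)·R1: [0, 5, -10, -23/6, 25/3, -13/6]
R5 ← R5 + (1/6)·R1: [0, -3, 6, 1/6, -23/3, -13/6]
R3 ← R3 + (3)·R2: [0, 0, -1, -1/2, 1, -1/2]
R4 ← R4 + (5)·R2: [0, 0, -15, -13/6, 65/3, 7/6]
R5 ← R5 − (3)·R2: [0, 0, 9, -5/6, -47/3, -25/6]
R4 ← R4 − (15)·R3: [0, 0, 0, 16/3, 20/3, 26/3]
R5 ← R5 + (9)·R3: [0, 0, 0, -16/3, -20/3, -26/3]
R5 ← R5 + R4: [0, 0, 0, 0, 0, 0]
Echelon form has 4 nonzero rows, so rank(C) = 4.
The row space has dimension equal to the rank: 4.

4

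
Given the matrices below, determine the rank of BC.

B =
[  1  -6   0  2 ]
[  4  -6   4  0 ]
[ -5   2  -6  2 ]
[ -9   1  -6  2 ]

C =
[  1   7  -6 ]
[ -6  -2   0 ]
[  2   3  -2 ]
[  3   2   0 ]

First compute BC:
[[ 43,  23,  -6],
 [ 48,  52, -32],
 [-23, -53,  42],
 [-21, -79,  66]]
Now row reduce the product.
R2 ← R2 − (48/43)·R1: [0, 1132/43, -1088/43]
R3 ← R3 + (23/43)·R1: [0, -1750/43, 1668/43]
R4 ← R4 + (21/43)·R1: [0, -2914/43, 2712/43]
R3 ← R3 + (875/566)·R2: [0, 0, -92/283]
R4 ← R4 + (1457/566)·R2: [0, 0, -584/283]
R4 ← R4 − (146/23)·R3: [0, 0, 0]
3 nonzero rows, so rank(BC) = 3.

3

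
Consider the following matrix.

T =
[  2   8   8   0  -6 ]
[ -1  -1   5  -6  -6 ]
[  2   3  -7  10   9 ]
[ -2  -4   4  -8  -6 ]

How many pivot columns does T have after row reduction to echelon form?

Row reduce to echelon form.
R2 ← R2 + (1/2)·R1: [0, 3, 9, -6, -9]
R3 ← R3 − R1: [0, -5, -15, 10, 15]
R4 ← R4 + R1: [0, 4, 12, -8, -12]
R3 ← R3 + (5/3)·R2: [0, 0, 0, 0, 0]
R4 ← R4 − (4/3)·R2: [0, 0, 0, 0, 0]
Echelon form has 2 nonzero rows, so rank(T) = 2.
Each nonzero row contributes one pivot column: 2 pivot columns.

2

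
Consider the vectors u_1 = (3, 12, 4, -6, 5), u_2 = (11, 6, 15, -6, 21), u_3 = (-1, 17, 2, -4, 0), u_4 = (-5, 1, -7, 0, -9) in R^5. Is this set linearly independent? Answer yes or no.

Form the matrix with these vectors as rows and row reduce.
R2 ← R2 − (11/3)·R1: [0, -38, 1/3, 16, 8/3]
R3 ← R3 + (1/3)·R1: [0, 21, 10/3, -6, 5/3]
R4 ← R4 + (5/3)·R1: [0, 21, -1/3, -10, -2/3]
R3 ← R3 + (21/38)·R2: [0, 0, 401/114, 54/19, 179/57]
R4 ← R4 + (21/38)·R2: [0, 0, -17/114, -22/19, 46/57]
R4 ← R4 + (17/401)·R3: [0, 0, 0, -416/401, 377/401]
4 nonzero rows, so the 4 vectors span a space of dimension 4.
Since 4 = 4, the vectors are linearly independent.

yes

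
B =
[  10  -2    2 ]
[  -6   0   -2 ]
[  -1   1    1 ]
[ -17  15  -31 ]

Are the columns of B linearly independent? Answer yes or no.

yes

Row reduce B to echelon form.
R2 ← R2 + (3/5)·R1: [0, -6/5, -4/5]
R3 ← R3 + (1/10)·R1: [0, 4/5, 6/5]
R4 ← R4 + (17/10)·R1: [0, 58/5, -138/5]
R3 ← R3 + (2/3)·R2: [0, 0, 2/3]
R4 ← R4 + (29/3)·R2: [0, 0, -106/3]
R4 ← R4 + (53)·R3: [0, 0, 0]
3 pivots among 3 columns.
Every column is a pivot column, so the columns are linearly independent.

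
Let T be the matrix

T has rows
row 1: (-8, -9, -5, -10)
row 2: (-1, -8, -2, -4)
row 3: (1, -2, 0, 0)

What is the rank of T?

2

Row reduce to echelon form.
R2 ← R2 − (1/8)·R1: [0, -55/8, -11/8, -11/4]
R3 ← R3 + (1/8)·R1: [0, -25/8, -5/8, -5/4]
R3 ← R3 − (5/11)·R2: [0, 0, 0, 0]
Echelon form has 2 nonzero rows, so rank(T) = 2.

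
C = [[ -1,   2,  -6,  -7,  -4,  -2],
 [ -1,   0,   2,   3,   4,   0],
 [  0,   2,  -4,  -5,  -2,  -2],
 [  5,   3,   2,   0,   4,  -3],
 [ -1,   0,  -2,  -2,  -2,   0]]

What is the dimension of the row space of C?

3

Row reduce to echelon form.
R2 ← R2 − R1: [0, -2, 8, 10, 8, 2]
R4 ← R4 + (5)·R1: [0, 13, -28, -35, -16, -13]
R5 ← R5 − R1: [0, -2, 4, 5, 2, 2]
R3 ← R3 + R2: [0, 0, 4, 5, 6, 0]
R4 ← R4 + (13/2)·R2: [0, 0, 24, 30, 36, 0]
R5 ← R5 − R2: [0, 0, -4, -5, -6, 0]
R4 ← R4 − (6)·R3: [0, 0, 0, 0, 0, 0]
R5 ← R5 + R3: [0, 0, 0, 0, 0, 0]
Echelon form has 3 nonzero rows, so rank(C) = 3.
The row space has dimension equal to the rank: 3.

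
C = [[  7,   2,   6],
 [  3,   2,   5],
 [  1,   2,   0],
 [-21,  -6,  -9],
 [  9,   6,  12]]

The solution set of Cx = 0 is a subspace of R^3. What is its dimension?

Row reduce to echelon form.
R2 ← R2 − (3/7)·R1: [0, 8/7, 17/7]
R3 ← R3 − (1/7)·R1: [0, 12/7, -6/7]
R4 ← R4 + (3)·R1: [0, 0, 9]
R5 ← R5 − (9/7)·R1: [0, 24/7, 30/7]
R3 ← R3 − (3/2)·R2: [0, 0, -9/2]
R5 ← R5 − (3)·R2: [0, 0, -3]
R4 ← R4 + (2)·R3: [0, 0, 0]
R5 ← R5 − (2/3)·R3: [0, 0, 0]
3 nonzero rows, so rank(C) = 3.
C has 3 columns; by rank–nullity, nullity = 3 − 3 = 0.

0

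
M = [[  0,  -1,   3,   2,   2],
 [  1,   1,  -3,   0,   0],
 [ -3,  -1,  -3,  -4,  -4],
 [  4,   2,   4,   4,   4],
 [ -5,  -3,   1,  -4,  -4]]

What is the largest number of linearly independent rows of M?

Row reduce to echelon form.
Swap R1 ↔ R2
R3 ← R3 + (3)·R1: [0, 2, -12, -4, -4]
R4 ← R4 − (4)·R1: [0, -2, 16, 4, 4]
R5 ← R5 + (5)·R1: [0, 2, -14, -4, -4]
R3 ← R3 + (2)·R2: [0, 0, -6, 0, 0]
R4 ← R4 − (2)·R2: [0, 0, 10, 0, 0]
R5 ← R5 + (2)·R2: [0, 0, -8, 0, 0]
R4 ← R4 + (5/3)·R3: [0, 0, 0, 0, 0]
R5 ← R5 − (4/3)·R3: [0, 0, 0, 0, 0]
Echelon form has 3 nonzero rows, so rank(M) = 3.
The rank gives the maximum number of linearly independent rows: 3.

3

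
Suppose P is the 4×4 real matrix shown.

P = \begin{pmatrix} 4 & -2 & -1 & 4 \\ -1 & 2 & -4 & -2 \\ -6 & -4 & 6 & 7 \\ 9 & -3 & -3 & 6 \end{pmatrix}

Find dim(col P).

4

Row reduce to echelon form.
R2 ← R2 + (1/4)·R1: [0, 3/2, -17/4, -1]
R3 ← R3 + (3/2)·R1: [0, -7, 9/2, 13]
R4 ← R4 − (9/4)·R1: [0, 3/2, -3/4, -3]
R3 ← R3 + (14/3)·R2: [0, 0, -46/3, 25/3]
R4 ← R4 − R2: [0, 0, 7/2, -2]
R4 ← R4 + (21/92)·R3: [0, 0, 0, -9/92]
Echelon form has 4 nonzero rows, so rank(P) = 4.
The column space has dimension equal to the rank: 4.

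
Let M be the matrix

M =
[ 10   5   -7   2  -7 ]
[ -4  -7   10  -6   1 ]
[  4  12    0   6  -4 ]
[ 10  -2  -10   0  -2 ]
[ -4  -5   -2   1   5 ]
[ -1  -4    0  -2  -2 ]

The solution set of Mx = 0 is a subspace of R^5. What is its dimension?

0

Row reduce to echelon form.
R2 ← R2 + (2/5)·R1: [0, -5, 36/5, -26/5, -9/5]
R3 ← R3 − (2/5)·R1: [0, 10, 14/5, 26/5, -6/5]
R4 ← R4 − R1: [0, -7, -3, -2, 5]
R5 ← R5 + (2/5)·R1: [0, -3, -24/5, 9/5, 11/5]
R6 ← R6 + (1/10)·R1: [0, -7/2, -7/10, -9/5, -27/10]
R3 ← R3 + (2)·R2: [0, 0, 86/5, -26/5, -24/5]
R4 ← R4 − (7/5)·R2: [0, 0, -327/25, 132/25, 188/25]
R5 ← R5 − (3/5)·R2: [0, 0, -228/25, 123/25, 82/25]
R6 ← R6 − (7/10)·R2: [0, 0, -287/50, 46/25, -36/25]
R4 ← R4 + (327/430)·R3: [0, 0, 0, 57/43, 832/215]
R5 ← R5 + (114/215)·R3: [0, 0, 0, 93/43, 158/215]
R6 ← R6 + (287/860)·R3: [0, 0, 0, 9/86, -654/215]
R5 ← R5 − (31/19)·R4: [0, 0, 0, 0, -106/19]
R6 ← R6 − (3/38)·R4: [0, 0, 0, 0, -318/95]
R6 ← R6 − (3/5)·R5: [0, 0, 0, 0, 0]
5 nonzero rows, so rank(M) = 5.
M has 5 columns; by rank–nullity, nullity = 5 − 5 = 0.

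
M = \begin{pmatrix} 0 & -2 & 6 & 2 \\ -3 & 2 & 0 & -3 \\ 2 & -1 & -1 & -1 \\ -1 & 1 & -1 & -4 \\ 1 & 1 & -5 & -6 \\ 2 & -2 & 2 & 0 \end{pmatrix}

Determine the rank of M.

3

Row reduce to echelon form.
Swap R1 ↔ R2
R3 ← R3 + (2/3)·R1: [0, 1/3, -1, -3]
R4 ← R4 − (1/3)·R1: [0, 1/3, -1, -3]
R5 ← R5 + (1/3)·R1: [0, 5/3, -5, -7]
R6 ← R6 + (2/3)·R1: [0, -2/3, 2, -2]
R3 ← R3 + (1/6)·R2: [0, 0, 0, -8/3]
R4 ← R4 + (1/6)·R2: [0, 0, 0, -8/3]
R5 ← R5 + (5/6)·R2: [0, 0, 0, -16/3]
R6 ← R6 − (1/3)·R2: [0, 0, 0, -8/3]
R4 ← R4 − R3: [0, 0, 0, 0]
R5 ← R5 − (2)·R3: [0, 0, 0, 0]
R6 ← R6 − R3: [0, 0, 0, 0]
Echelon form has 3 nonzero rows, so rank(M) = 3.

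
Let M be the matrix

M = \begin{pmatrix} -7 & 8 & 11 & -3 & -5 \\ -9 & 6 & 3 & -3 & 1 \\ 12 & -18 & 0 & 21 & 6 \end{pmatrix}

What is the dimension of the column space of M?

3

Row reduce to echelon form.
R2 ← R2 − (9/7)·R1: [0, -30/7, -78/7, 6/7, 52/7]
R3 ← R3 + (12/7)·R1: [0, -30/7, 132/7, 111/7, -18/7]
R3 ← R3 − R2: [0, 0, 30, 15, -10]
Echelon form has 3 nonzero rows, so rank(M) = 3.
The column space has dimension equal to the rank: 3.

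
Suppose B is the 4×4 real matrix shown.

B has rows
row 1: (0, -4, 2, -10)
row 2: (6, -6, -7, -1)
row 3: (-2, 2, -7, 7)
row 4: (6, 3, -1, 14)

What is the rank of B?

Row reduce to echelon form.
Swap R1 ↔ R2
R3 ← R3 + (1/3)·R1: [0, 0, -28/3, 20/3]
R4 ← R4 − R1: [0, 9, 6, 15]
R4 ← R4 + (9/4)·R2: [0, 0, 21/2, -15/2]
R4 ← R4 + (9/8)·R3: [0, 0, 0, 0]
Echelon form has 3 nonzero rows, so rank(B) = 3.

3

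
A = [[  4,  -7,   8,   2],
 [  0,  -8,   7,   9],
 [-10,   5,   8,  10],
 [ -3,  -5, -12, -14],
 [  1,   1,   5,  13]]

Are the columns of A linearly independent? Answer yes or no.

Row reduce A to echelon form.
R3 ← R3 + (5/2)·R1: [0, -25/2, 28, 15]
R4 ← R4 + (3/4)·R1: [0, -41/4, -6, -25/2]
R5 ← R5 − (1/4)·R1: [0, 11/4, 3, 25/2]
R3 ← R3 − (25/16)·R2: [0, 0, 273/16, 15/16]
R4 ← R4 − (41/32)·R2: [0, 0, -479/32, -769/32]
R5 ← R5 + (11/32)·R2: [0, 0, 173/32, 499/32]
R4 ← R4 + (479/546)·R3: [0, 0, 0, -2112/91]
R5 ← R5 − (173/546)·R3: [0, 0, 0, 1392/91]
R5 ← R5 + (29/44)·R4: [0, 0, 0, 0]
4 pivots among 4 columns.
Every column is a pivot column, so the columns are linearly independent.

yes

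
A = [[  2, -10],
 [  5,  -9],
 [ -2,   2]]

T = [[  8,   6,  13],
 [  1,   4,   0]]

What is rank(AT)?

First compute AT:
[[  6, -28,  26],
 [ 31,  -6,  65],
 [-14,  -4, -26]]
Now row reduce the product.
R2 ← R2 − (31/6)·R1: [0, 416/3, -208/3]
R3 ← R3 + (7/3)·R1: [0, -208/3, 104/3]
R3 ← R3 + (1/2)·R2: [0, 0, 0]
2 nonzero rows, so rank(AT) = 2.

2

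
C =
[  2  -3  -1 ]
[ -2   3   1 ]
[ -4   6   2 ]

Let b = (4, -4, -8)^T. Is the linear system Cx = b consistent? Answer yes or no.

Row reduce the augmented matrix [C | b].
R2 ← R2 + R1: [0, 0, 0, 0]
R3 ← R3 + (2)·R1: [0, 0, 0, 0]
The echelon form has 1 nonzero rows, and every pivot lies in the first 3 columns, so rank(C) = rank([C|b]) = 1.
The system is consistent.

yes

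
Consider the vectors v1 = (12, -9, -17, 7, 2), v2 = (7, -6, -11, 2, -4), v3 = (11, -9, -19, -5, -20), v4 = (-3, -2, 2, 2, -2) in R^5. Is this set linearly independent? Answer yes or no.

Form the matrix with these vectors as rows and row reduce.
R2 ← R2 − (7/12)·R1: [0, -3/4, -13/12, -25/12, -31/6]
R3 ← R3 − (11/12)·R1: [0, -3/4, -41/12, -137/12, -131/6]
R4 ← R4 + (1/4)·R1: [0, -17/4, -9/4, 15/4, -3/2]
R3 ← R3 − R2: [0, 0, -7/3, -28/3, -50/3]
R4 ← R4 − (17/3)·R2: [0, 0, 35/9, 140/9, 250/9]
R4 ← R4 + (5/3)·R3: [0, 0, 0, 0, 0]
3 nonzero rows, so the 4 vectors span a space of dimension 3.
Since 3 < 4, the vectors are linearly dependent.

no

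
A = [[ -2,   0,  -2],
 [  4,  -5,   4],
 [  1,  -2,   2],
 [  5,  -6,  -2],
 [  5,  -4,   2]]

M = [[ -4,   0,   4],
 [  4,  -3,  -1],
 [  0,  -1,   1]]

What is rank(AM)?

2

First compute AM:
[[  8,   2, -10],
 [-36,  11,  25],
 [-12,   4,   8],
 [-44,  20,  24],
 [-36,  10,  26]]
Now row reduce the product.
R2 ← R2 + (9/2)·R1: [0, 20, -20]
R3 ← R3 + (3/2)·R1: [0, 7, -7]
R4 ← R4 + (11/2)·R1: [0, 31, -31]
R5 ← R5 + (9/2)·R1: [0, 19, -19]
R3 ← R3 − (7/20)·R2: [0, 0, 0]
R4 ← R4 − (31/20)·R2: [0, 0, 0]
R5 ← R5 − (19/20)·R2: [0, 0, 0]
2 nonzero rows, so rank(AM) = 2.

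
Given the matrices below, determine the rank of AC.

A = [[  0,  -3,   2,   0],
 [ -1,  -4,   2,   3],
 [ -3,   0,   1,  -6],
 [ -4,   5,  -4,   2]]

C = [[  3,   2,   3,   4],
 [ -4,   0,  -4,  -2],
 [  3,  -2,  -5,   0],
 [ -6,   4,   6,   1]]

First compute AC:
[[ 18,  -4,   2,   6],
 [  1,   6,  21,   7],
 [ 30, -32, -50, -18],
 [-56,   8,   0, -24]]
Now row reduce the product.
R2 ← R2 − (1/18)·R1: [0, 56/9, 188/9, 20/3]
R3 ← R3 − (5/3)·R1: [0, -76/3, -160/3, -28]
R4 ← R4 + (28/9)·R1: [0, -40/9, 56/9, -16/3]
R3 ← R3 + (57/14)·R2: [0, 0, 222/7, -6/7]
R4 ← R4 + (5/7)·R2: [0, 0, 148/7, -4/7]
R4 ← R4 − (2/3)·R3: [0, 0, 0, 0]
3 nonzero rows, so rank(AC) = 3.

3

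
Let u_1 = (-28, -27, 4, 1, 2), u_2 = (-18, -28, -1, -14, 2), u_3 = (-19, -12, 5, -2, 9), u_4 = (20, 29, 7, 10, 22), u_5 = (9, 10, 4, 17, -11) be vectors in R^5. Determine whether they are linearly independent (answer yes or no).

Form the matrix with these vectors as rows and row reduce.
R2 ← R2 − (9/14)·R1: [0, -149/14, -25/7, -205/14, 5/7]
R3 ← R3 − (19/28)·R1: [0, 177/28, 16/7, -75/28, 107/14]
R4 ← R4 + (5/7)·R1: [0, 68/7, 69/7, 75/7, 164/7]
R5 ← R5 + (9/28)·R1: [0, 37/28, 37/7, 485/28, -145/14]
R3 ← R3 + (177/298)·R2: [0, 0, 49/298, -1695/149, 1202/149]
R4 ← R4 + (136/149)·R2: [0, 0, 983/149, -395/149, 3588/149]
R5 ← R5 + (37/298)·R2: [0, 0, 1443/298, 2310/149, -1530/149]
R4 ← R4 − (1966/49)·R3: [0, 0, 0, 22235/49, -14680/49]
R5 ← R5 − (1443/49)·R3: [0, 0, 0, 17175/49, -12144/49]
R5 ← R5 − (3435/4447)·R4: [0, 0, 0, 0, -73032/4447]
5 nonzero rows, so the 5 vectors span a space of dimension 5.
Since 5 = 5, the vectors are linearly independent.

yes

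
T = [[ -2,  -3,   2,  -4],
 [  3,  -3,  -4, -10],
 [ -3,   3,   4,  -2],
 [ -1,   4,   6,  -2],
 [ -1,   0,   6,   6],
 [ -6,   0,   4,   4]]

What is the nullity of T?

Row reduce to echelon form.
R2 ← R2 + (3/2)·R1: [0, -15/2, -1, -16]
R3 ← R3 − (3/2)·R1: [0, 15/2, 1, 4]
R4 ← R4 − (1/2)·R1: [0, 11/2, 5, 0]
R5 ← R5 − (1/2)·R1: [0, 3/2, 5, 8]
R6 ← R6 − (3)·R1: [0, 9, -2, 16]
R3 ← R3 + R2: [0, 0, 0, -12]
R4 ← R4 + (11/15)·R2: [0, 0, 64/15, -176/15]
R5 ← R5 + (1/5)·R2: [0, 0, 24/5, 24/5]
R6 ← R6 + (6/5)·R2: [0, 0, -16/5, -16/5]
Swap R3 ↔ R4
R5 ← R5 − (9/8)·R3: [0, 0, 0, 18]
R6 ← R6 + (3/4)·R3: [0, 0, 0, -12]
R5 ← R5 + (3/2)·R4: [0, 0, 0, 0]
R6 ← R6 − R4: [0, 0, 0, 0]
4 nonzero rows, so rank(T) = 4.
T has 4 columns; by rank–nullity, nullity = 4 − 4 = 0.

0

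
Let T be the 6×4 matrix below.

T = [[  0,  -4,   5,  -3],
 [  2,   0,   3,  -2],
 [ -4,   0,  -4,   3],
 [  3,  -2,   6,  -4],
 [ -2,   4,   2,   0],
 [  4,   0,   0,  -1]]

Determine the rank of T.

3

Row reduce to echelon form.
Swap R1 ↔ R2
R3 ← R3 + (2)·R1: [0, 0, 2, -1]
R4 ← R4 − (3/2)·R1: [0, -2, 3/2, -1]
R5 ← R5 + R1: [0, 4, 5, -2]
R6 ← R6 − (2)·R1: [0, 0, -6, 3]
R4 ← R4 − (1/2)·R2: [0, 0, -1, 1/2]
R5 ← R5 + R2: [0, 0, 10, -5]
R4 ← R4 + (1/2)·R3: [0, 0, 0, 0]
R5 ← R5 − (5)·R3: [0, 0, 0, 0]
R6 ← R6 + (3)·R3: [0, 0, 0, 0]
Echelon form has 3 nonzero rows, so rank(T) = 3.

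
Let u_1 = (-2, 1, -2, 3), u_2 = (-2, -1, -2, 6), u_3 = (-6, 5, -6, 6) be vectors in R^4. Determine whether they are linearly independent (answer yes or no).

no

Form the matrix with these vectors as rows and row reduce.
R2 ← R2 − R1: [0, -2, 0, 3]
R3 ← R3 − (3)·R1: [0, 2, 0, -3]
R3 ← R3 + R2: [0, 0, 0, 0]
2 nonzero rows, so the 3 vectors span a space of dimension 2.
Since 2 < 3, the vectors are linearly dependent.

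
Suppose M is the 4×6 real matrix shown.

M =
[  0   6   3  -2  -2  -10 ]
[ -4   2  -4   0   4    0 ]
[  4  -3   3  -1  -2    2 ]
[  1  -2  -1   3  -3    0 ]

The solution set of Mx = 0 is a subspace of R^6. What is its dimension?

Row reduce to echelon form.
Swap R1 ↔ R2
R3 ← R3 + R1: [0, -1, -1, -1, 2, 2]
R4 ← R4 + (1/4)·R1: [0, -3/2, -2, 3, -2, 0]
R3 ← R3 + (1/6)·R2: [0, 0, -1/2, -4/3, 5/3, 1/3]
R4 ← R4 + (1/4)·R2: [0, 0, -5/4, 5/2, -5/2, -5/2]
R4 ← R4 − (5/2)·R3: [0, 0, 0, 35/6, -20/3, -10/3]
4 nonzero rows, so rank(M) = 4.
M has 6 columns; by rank–nullity, nullity = 6 − 4 = 2.

2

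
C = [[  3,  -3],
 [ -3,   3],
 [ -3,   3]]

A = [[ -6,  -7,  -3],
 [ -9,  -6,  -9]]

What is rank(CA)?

First compute CA:
[[  9,  -3,  18],
 [ -9,   3, -18],
 [ -9,   3, -18]]
Now row reduce the product.
R2 ← R2 + R1: [0, 0, 0]
R3 ← R3 + R1: [0, 0, 0]
1 nonzero row, so rank(CA) = 1.

1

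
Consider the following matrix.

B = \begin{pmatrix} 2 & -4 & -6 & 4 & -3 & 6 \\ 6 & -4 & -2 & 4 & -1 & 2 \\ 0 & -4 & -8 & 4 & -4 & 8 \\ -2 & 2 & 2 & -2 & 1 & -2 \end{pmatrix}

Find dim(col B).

Row reduce to echelon form.
R2 ← R2 − (3)·R1: [0, 8, 16, -8, 8, -16]
R4 ← R4 + R1: [0, -2, -4, 2, -2, 4]
R3 ← R3 + (1/2)·R2: [0, 0, 0, 0, 0, 0]
R4 ← R4 + (1/4)·R2: [0, 0, 0, 0, 0, 0]
Echelon form has 2 nonzero rows, so rank(B) = 2.
The column space has dimension equal to the rank: 2.

2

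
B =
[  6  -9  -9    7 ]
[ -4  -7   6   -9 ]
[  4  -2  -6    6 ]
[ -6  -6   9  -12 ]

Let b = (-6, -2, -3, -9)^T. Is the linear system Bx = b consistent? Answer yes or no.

Row reduce the augmented matrix [B | b].
R2 ← R2 + (2/3)·R1: [0, -13, 0, -13/3, -6]
R3 ← R3 − (2/3)·R1: [0, 4, 0, 4/3, 1]
R4 ← R4 + R1: [0, -15, 0, -5, -15]
R3 ← R3 + (4/13)·R2: [0, 0, 0, 0, -11/13]
R4 ← R4 − (15/13)·R2: [0, 0, 0, 0, -105/13]
R4 ← R4 − (105/11)·R3: [0, 0, 0, 0, 0]
The echelon form has 3 nonzero rows; the last pivot sits in the augmented column, so rank(B) = 2 but rank([B|b]) = 3.
Since the ranks differ, the system is inconsistent.

no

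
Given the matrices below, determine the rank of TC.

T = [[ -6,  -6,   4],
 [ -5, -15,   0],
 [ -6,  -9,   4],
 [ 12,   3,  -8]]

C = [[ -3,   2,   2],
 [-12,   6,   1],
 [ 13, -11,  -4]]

First compute TC:
[[142, -92, -34],
 [195, -100, -25],
 [178, -110, -37],
 [-176, 130,  59]]
Now row reduce the product.
R2 ← R2 − (195/142)·R1: [0, 1870/71, 1540/71]
R3 ← R3 − (89/71)·R1: [0, 378/71, 399/71]
R4 ← R4 + (88/71)·R1: [0, 1134/71, 1197/71]
R3 ← R3 − (189/935)·R2: [0, 0, 21/17]
R4 ← R4 − (567/935)·R2: [0, 0, 63/17]
R4 ← R4 − (3)·R3: [0, 0, 0]
3 nonzero rows, so rank(TC) = 3.

3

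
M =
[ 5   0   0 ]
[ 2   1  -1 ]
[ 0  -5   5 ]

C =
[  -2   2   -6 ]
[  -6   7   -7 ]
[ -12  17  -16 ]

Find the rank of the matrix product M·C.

First compute MC:
[[-10,  10, -30],
 [  2,  -6,  -3],
 [-30,  50, -45]]
Now row reduce the product.
R2 ← R2 + (1/5)·R1: [0, -4, -9]
R3 ← R3 − (3)·R1: [0, 20, 45]
R3 ← R3 + (5)·R2: [0, 0, 0]
2 nonzero rows, so rank(MC) = 2.

2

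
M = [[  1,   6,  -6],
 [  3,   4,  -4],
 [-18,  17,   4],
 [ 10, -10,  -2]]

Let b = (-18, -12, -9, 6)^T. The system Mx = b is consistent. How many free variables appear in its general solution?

Row reduce the augmented matrix [M | b].
R2 ← R2 − (3)·R1: [0, -14, 14, 42]
R3 ← R3 + (18)·R1: [0, 125, -104, -333]
R4 ← R4 − (10)·R1: [0, -70, 58, 186]
R3 ← R3 + (125/14)·R2: [0, 0, 21, 42]
R4 ← R4 − (5)·R2: [0, 0, -12, -24]
R4 ← R4 + (4/7)·R3: [0, 0, 0, 0]
The echelon form has 3 nonzero rows, and every pivot lies in the first 3 columns, so rank(M) = rank([M|b]) = 3.
The system is consistent.
Free variables = (unknowns) − (rank) = 3 − 3 = 0.

0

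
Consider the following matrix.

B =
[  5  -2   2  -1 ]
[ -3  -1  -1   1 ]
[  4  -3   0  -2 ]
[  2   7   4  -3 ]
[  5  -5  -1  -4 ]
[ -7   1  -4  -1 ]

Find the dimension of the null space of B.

Row reduce to echelon form.
R2 ← R2 + (3/5)·R1: [0, -11/5, 1/5, 2/5]
R3 ← R3 − (4/5)·R1: [0, -7/5, -8/5, -6/5]
R4 ← R4 − (2/5)·R1: [0, 39/5, 16/5, -13/5]
R5 ← R5 − R1: [0, -3, -3, -3]
R6 ← R6 + (7/5)·R1: [0, -9/5, -6/5, -12/5]
R3 ← R3 − (7/11)·R2: [0, 0, -19/11, -16/11]
R4 ← R4 + (39/11)·R2: [0, 0, 43/11, -13/11]
R5 ← R5 − (15/11)·R2: [0, 0, -36/11, -39/11]
R6 ← R6 − (9/11)·R2: [0, 0, -15/11, -30/11]
R4 ← R4 + (43/19)·R3: [0, 0, 0, -85/19]
R5 ← R5 − (36/19)·R3: [0, 0, 0, -15/19]
R6 ← R6 − (15/19)·R3: [0, 0, 0, -30/19]
R5 ← R5 − (3/17)·R4: [0, 0, 0, 0]
R6 ← R6 − (6/17)·R4: [0, 0, 0, 0]
4 nonzero rows, so rank(B) = 4.
B has 4 columns; by rank–nullity, nullity = 4 − 4 = 0.

0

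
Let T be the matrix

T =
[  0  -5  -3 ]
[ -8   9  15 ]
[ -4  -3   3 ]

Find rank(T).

2

Row reduce to echelon form.
Swap R1 ↔ R2
R3 ← R3 − (1/2)·R1: [0, -15/2, -9/2]
R3 ← R3 − (3/2)·R2: [0, 0, 0]
Echelon form has 2 nonzero rows, so rank(T) = 2.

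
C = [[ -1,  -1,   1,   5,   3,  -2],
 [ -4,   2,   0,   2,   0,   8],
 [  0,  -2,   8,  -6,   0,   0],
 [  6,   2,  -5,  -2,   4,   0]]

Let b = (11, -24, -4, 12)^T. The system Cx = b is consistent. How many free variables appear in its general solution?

Row reduce the augmented matrix [C | b].
R2 ← R2 − (4)·R1: [0, 6, -4, -18, -12, 16, -68]
R4 ← R4 + (6)·R1: [0, -4, 1, 28, 22, -12, 78]
R3 ← R3 + (1/3)·R2: [0, 0, 20/3, -12, -4, 16/3, -80/3]
R4 ← R4 + (2/3)·R2: [0, 0, -5/3, 16, 14, -4/3, 98/3]
R4 ← R4 + (1/4)·R3: [0, 0, 0, 13, 13, 0, 26]
The echelon form has 4 nonzero rows, and every pivot lies in the first 6 columns, so rank(C) = rank([C|b]) = 4.
The system is consistent.
Free variables = (unknowns) − (rank) = 6 − 4 = 2.

2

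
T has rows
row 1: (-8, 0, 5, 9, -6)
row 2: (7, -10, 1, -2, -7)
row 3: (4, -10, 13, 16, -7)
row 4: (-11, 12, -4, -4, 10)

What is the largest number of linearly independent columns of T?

4

Row reduce to echelon form.
R2 ← R2 + (7/8)·R1: [0, -10, 43/8, 47/8, -49/4]
R3 ← R3 + (1/2)·R1: [0, -10, 31/2, 41/2, -10]
R4 ← R4 − (11/8)·R1: [0, 12, -87/8, -131/8, 73/4]
R3 ← R3 − R2: [0, 0, 81/8, 117/8, 9/4]
R4 ← R4 + (6/5)·R2: [0, 0, -177/40, -373/40, 71/20]
R4 ← R4 + (59/135)·R3: [0, 0, 0, -44/15, 68/15]
Echelon form has 4 nonzero rows, so rank(T) = 4.
The rank gives the maximum number of linearly independent columns: 4.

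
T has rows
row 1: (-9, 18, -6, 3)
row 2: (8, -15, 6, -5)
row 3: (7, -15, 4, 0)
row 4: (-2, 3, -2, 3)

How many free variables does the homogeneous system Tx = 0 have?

Row reduce to echelon form.
R2 ← R2 + (8/9)·R1: [0, 1, 2/3, -7/3]
R3 ← R3 + (7/9)·R1: [0, -1, -2/3, 7/3]
R4 ← R4 − (2/9)·R1: [0, -1, -2/3, 7/3]
R3 ← R3 + R2: [0, 0, 0, 0]
R4 ← R4 + R2: [0, 0, 0, 0]
2 nonzero rows, so rank(T) = 2.
T has 4 columns; by rank–nullity, nullity = 4 − 2 = 2.

2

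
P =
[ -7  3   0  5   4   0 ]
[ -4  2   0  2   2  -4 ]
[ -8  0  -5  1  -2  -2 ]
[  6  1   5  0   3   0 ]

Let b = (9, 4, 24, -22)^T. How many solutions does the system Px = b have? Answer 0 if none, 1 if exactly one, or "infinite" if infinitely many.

infinite

Row reduce the augmented matrix [P | b].
R2 ← R2 − (4/7)·R1: [0, 2/7, 0, -6/7, -2/7, -4, -8/7]
R3 ← R3 − (8/7)·R1: [0, -24/7, -5, -33/7, -46/7, -2, 96/7]
R4 ← R4 + (6/7)·R1: [0, 25/7, 5, 30/7, 45/7, 0, -100/7]
R3 ← R3 + (12)·R2: [0, 0, -5, -15, -10, -50, 0]
R4 ← R4 − (25/2)·R2: [0, 0, 5, 15, 10, 50, 0]
R4 ← R4 + R3: [0, 0, 0, 0, 0, 0, 0]
The echelon form has 3 nonzero rows, and every pivot lies in the first 6 columns, so rank(P) = rank([P|b]) = 3.
The system is consistent.
rank = 3 < 6 unknowns, so there are infinitely many solutions.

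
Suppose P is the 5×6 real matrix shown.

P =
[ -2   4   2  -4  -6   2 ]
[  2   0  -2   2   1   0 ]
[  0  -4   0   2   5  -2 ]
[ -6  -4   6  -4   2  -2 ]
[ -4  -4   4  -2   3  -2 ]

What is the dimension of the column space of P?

2

Row reduce to echelon form.
R2 ← R2 + R1: [0, 4, 0, -2, -5, 2]
R4 ← R4 − (3)·R1: [0, -16, 0, 8, 20, -8]
R5 ← R5 − (2)·R1: [0, -12, 0, 6, 15, -6]
R3 ← R3 + R2: [0, 0, 0, 0, 0, 0]
R4 ← R4 + (4)·R2: [0, 0, 0, 0, 0, 0]
R5 ← R5 + (3)·R2: [0, 0, 0, 0, 0, 0]
Echelon form has 2 nonzero rows, so rank(P) = 2.
The column space has dimension equal to the rank: 2.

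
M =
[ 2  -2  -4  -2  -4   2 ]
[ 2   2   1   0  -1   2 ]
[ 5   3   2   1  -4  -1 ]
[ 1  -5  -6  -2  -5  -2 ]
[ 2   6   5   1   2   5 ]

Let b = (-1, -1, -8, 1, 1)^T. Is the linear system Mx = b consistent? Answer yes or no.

Row reduce the augmented matrix [M | b].
R2 ← R2 − R1: [0, 4, 5, 2, 3, 0, 0]
R3 ← R3 − (5/2)·R1: [0, 8, 12, 6, 6, -6, -11/2]
R4 ← R4 − (1/2)·R1: [0, -4, -4, -1, -3, -3, 3/2]
R5 ← R5 − R1: [0, 8, 9, 3, 6, 3, 2]
R3 ← R3 − (2)·R2: [0, 0, 2, 2, 0, -6, -11/2]
R4 ← R4 + R2: [0, 0, 1, 1, 0, -3, 3/2]
R5 ← R5 − (2)·R2: [0, 0, -1, -1, 0, 3, 2]
R4 ← R4 − (1/2)·R3: [0, 0, 0, 0, 0, 0, 17/4]
R5 ← R5 + (1/2)·R3: [0, 0, 0, 0, 0, 0, -3/4]
R5 ← R5 + (3/17)·R4: [0, 0, 0, 0, 0, 0, 0]
The echelon form has 4 nonzero rows; the last pivot sits in the augmented column, so rank(M) = 3 but rank([M|b]) = 4.
Since the ranks differ, the system is inconsistent.

no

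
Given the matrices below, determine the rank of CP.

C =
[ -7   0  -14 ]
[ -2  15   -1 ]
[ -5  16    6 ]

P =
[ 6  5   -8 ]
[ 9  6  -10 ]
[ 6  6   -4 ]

First compute CP:
[[-126, -119, 112],
 [117,  74, -130],
 [150, 107, -144]]
Now row reduce the product.
R2 ← R2 + (13/14)·R1: [0, -73/2, -26]
R3 ← R3 + (25/21)·R1: [0, -104/3, -32/3]
R3 ← R3 − (208/219)·R2: [0, 0, 1024/73]
3 nonzero rows, so rank(CP) = 3.

3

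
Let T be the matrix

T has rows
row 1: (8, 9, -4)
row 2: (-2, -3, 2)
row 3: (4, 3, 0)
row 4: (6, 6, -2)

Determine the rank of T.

2

Row reduce to echelon form.
R2 ← R2 + (1/4)·R1: [0, -3/4, 1]
R3 ← R3 − (1/2)·R1: [0, -3/2, 2]
R4 ← R4 − (3/4)·R1: [0, -3/4, 1]
R3 ← R3 − (2)·R2: [0, 0, 0]
R4 ← R4 − R2: [0, 0, 0]
Echelon form has 2 nonzero rows, so rank(T) = 2.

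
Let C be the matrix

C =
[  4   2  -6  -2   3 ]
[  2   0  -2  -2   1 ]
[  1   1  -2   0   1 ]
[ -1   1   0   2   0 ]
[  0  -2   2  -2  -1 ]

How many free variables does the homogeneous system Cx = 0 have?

Row reduce to echelon form.
R2 ← R2 − (1/2)·R1: [0, -1, 1, -1, -1/2]
R3 ← R3 − (1/4)·R1: [0, 1/2, -1/2, 1/2, 1/4]
R4 ← R4 + (1/4)·R1: [0, 3/2, -3/2, 3/2, 3/4]
R3 ← R3 + (1/2)·R2: [0, 0, 0, 0, 0]
R4 ← R4 + (3/2)·R2: [0, 0, 0, 0, 0]
R5 ← R5 − (2)·R2: [0, 0, 0, 0, 0]
2 nonzero rows, so rank(C) = 2.
C has 5 columns; by rank–nullity, nullity = 5 − 2 = 3.

3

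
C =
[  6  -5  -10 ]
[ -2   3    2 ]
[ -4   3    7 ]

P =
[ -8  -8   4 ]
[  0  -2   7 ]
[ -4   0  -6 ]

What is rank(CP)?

First compute CP:
[[ -8, -38,  49],
 [  8,  10,   1],
 [  4,  26, -37]]
Now row reduce the product.
R2 ← R2 + R1: [0, -28, 50]
R3 ← R3 + (1/2)·R1: [0, 7, -25/2]
R3 ← R3 + (1/4)·R2: [0, 0, 0]
2 nonzero rows, so rank(CP) = 2.

2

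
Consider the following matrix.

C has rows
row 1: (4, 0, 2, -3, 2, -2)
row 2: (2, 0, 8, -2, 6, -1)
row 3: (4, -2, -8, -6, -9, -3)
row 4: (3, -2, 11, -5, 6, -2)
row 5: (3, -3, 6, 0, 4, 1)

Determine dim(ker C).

Row reduce to echelon form.
R2 ← R2 − (1/2)·R1: [0, 0, 7, -1/2, 5, 0]
R3 ← R3 − R1: [0, -2, -10, -3, -11, -1]
R4 ← R4 − (3/4)·R1: [0, -2, 19/2, -11/4, 9/2, -1/2]
R5 ← R5 − (3/4)·R1: [0, -3, 9/2, 9/4, 5/2, 5/2]
Swap R2 ↔ R3
R4 ← R4 − R2: [0, 0, 39/2, 1/4, 31/2, 1/2]
R5 ← R5 − (3/2)·R2: [0, 0, 39/2, 27/4, 19, 4]
R4 ← R4 − (39/14)·R3: [0, 0, 0, 23/14, 11/7, 1/2]
R5 ← R5 − (39/14)·R3: [0, 0, 0, 57/7, 71/14, 4]
R5 ← R5 − (114/23)·R4: [0, 0, 0, 0, -125/46, 35/23]
5 nonzero rows, so rank(C) = 5.
C has 6 columns; by rank–nullity, nullity = 6 − 5 = 1.

1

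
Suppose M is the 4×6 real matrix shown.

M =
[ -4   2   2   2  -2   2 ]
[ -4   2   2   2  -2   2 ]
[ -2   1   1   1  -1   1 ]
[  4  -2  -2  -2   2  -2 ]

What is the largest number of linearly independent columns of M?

1

Row reduce to echelon form.
R2 ← R2 − R1: [0, 0, 0, 0, 0, 0]
R3 ← R3 − (1/2)·R1: [0, 0, 0, 0, 0, 0]
R4 ← R4 + R1: [0, 0, 0, 0, 0, 0]
Echelon form has 1 nonzero row, so rank(M) = 1.
The rank gives the maximum number of linearly independent columns: 1.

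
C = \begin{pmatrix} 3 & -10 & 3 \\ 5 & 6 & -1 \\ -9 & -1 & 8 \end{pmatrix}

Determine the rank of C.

Row reduce to echelon form.
R2 ← R2 − (5/3)·R1: [0, 68/3, -6]
R3 ← R3 + (3)·R1: [0, -31, 17]
R3 ← R3 + (93/68)·R2: [0, 0, 299/34]
Echelon form has 3 nonzero rows, so rank(C) = 3.

3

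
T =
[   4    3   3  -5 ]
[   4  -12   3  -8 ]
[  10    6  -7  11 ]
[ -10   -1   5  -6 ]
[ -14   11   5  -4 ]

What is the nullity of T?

0

Row reduce to echelon form.
R2 ← R2 − R1: [0, -15, 0, -3]
R3 ← R3 − (5/2)·R1: [0, -3/2, -29/2, 47/2]
R4 ← R4 + (5/2)·R1: [0, 13/2, 25/2, -37/2]
R5 ← R5 + (7/2)·R1: [0, 43/2, 31/2, -43/2]
R3 ← R3 − (1/10)·R2: [0, 0, -29/2, 119/5]
R4 ← R4 + (13/30)·R2: [0, 0, 25/2, -99/5]
R5 ← R5 + (43/30)·R2: [0, 0, 31/2, -129/5]
R4 ← R4 + (25/29)·R3: [0, 0, 0, 104/145]
R5 ← R5 + (31/29)·R3: [0, 0, 0, -52/145]
R5 ← R5 + (1/2)·R4: [0, 0, 0, 0]
4 nonzero rows, so rank(T) = 4.
T has 4 columns; by rank–nullity, nullity = 4 − 4 = 0.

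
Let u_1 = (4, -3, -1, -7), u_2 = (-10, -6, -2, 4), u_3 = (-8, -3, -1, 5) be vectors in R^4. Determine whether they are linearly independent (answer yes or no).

no

Form the matrix with these vectors as rows and row reduce.
R2 ← R2 + (5/2)·R1: [0, -27/2, -9/2, -27/2]
R3 ← R3 + (2)·R1: [0, -9, -3, -9]
R3 ← R3 − (2/3)·R2: [0, 0, 0, 0]
2 nonzero rows, so the 3 vectors span a space of dimension 2.
Since 2 < 3, the vectors are linearly dependent.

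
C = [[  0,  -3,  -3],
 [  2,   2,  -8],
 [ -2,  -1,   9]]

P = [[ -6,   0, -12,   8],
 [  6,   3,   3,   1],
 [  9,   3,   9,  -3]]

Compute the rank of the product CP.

2

First compute CP:
[[-45, -18, -36,   6],
 [-72, -18, -90,  42],
 [ 87,  24, 102, -44]]
Now row reduce the product.
R2 ← R2 − (8/5)·R1: [0, 54/5, -162/5, 162/5]
R3 ← R3 + (29/15)·R1: [0, -54/5, 162/5, -162/5]
R3 ← R3 + R2: [0, 0, 0, 0]
2 nonzero rows, so rank(CP) = 2.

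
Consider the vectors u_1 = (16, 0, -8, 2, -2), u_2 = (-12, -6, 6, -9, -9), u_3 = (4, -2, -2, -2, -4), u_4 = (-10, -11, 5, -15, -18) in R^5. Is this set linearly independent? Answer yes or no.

no

Form the matrix with these vectors as rows and row reduce.
R2 ← R2 + (3/4)·R1: [0, -6, 0, -15/2, -21/2]
R3 ← R3 − (1/4)·R1: [0, -2, 0, -5/2, -7/2]
R4 ← R4 + (5/8)·R1: [0, -11, 0, -55/4, -77/4]
R3 ← R3 − (1/3)·R2: [0, 0, 0, 0, 0]
R4 ← R4 − (11/6)·R2: [0, 0, 0, 0, 0]
2 nonzero rows, so the 4 vectors span a space of dimension 2.
Since 2 < 4, the vectors are linearly dependent.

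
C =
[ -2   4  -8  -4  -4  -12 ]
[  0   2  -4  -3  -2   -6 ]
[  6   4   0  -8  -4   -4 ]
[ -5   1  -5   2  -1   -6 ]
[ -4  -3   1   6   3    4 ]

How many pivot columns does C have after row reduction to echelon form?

Row reduce to echelon form.
R3 ← R3 + (3)·R1: [0, 16, -24, -20, -16, -40]
R4 ← R4 − (5/2)·R1: [0, -9, 15, 12, 9, 24]
R5 ← R5 − (2)·R1: [0, -11, 17, 14, 11, 28]
R3 ← R3 − (8)·R2: [0, 0, 8, 4, 0, 8]
R4 ← R4 + (9/2)·R2: [0, 0, -3, -3/2, 0, -3]
R5 ← R5 + (11/2)·R2: [0, 0, -5, -5/2, 0, -5]
R4 ← R4 + (3/8)·R3: [0, 0, 0, 0, 0, 0]
R5 ← R5 + (5/8)·R3: [0, 0, 0, 0, 0, 0]
Echelon form has 3 nonzero rows, so rank(C) = 3.
Each nonzero row contributes one pivot column: 3 pivot columns.

3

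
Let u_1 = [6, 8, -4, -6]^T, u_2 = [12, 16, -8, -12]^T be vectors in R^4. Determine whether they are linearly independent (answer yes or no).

no

Form the matrix with these vectors as rows and row reduce.
R2 ← R2 − (2)·R1: [0, 0, 0, 0]
1 nonzero row, so the 2 vectors span a space of dimension 1.
Since 1 < 2, the vectors are linearly dependent.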